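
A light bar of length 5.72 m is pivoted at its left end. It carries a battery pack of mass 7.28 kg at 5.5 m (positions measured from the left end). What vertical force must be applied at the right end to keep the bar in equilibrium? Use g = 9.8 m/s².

Sum moments about the left end (the unknown pivot reaction has zero arm there).
Battery pack: 7.28 × 9.8 = 71.34 N down at 5.5 m → arm 5.5 m, τ = 71.34 × 5.5 = 392.4 N·m clockwise.
Net moment of the loads = 392.4 N·m clockwise.
The upward force F acts at the right end, arm 5.72 m, giving F × 5.72 counterclockwise.
For rotational equilibrium, F × 5.72 = 392.4, so F = 392.4 / 5.72 = 68.6 N.

F ≈ 68.6 N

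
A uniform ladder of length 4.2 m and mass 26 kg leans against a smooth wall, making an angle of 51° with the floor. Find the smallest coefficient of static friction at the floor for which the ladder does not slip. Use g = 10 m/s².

μ_min ≈ 0.405

Choose the foot of the ladder as the axis so the floor normal and friction both act there and drop out.
Ladder weight 26×10 = 260 N acts at 2.1 m along the ladder; its horizontal arm is 2.1·cos51° = 1.322 m → τ = 343.7 N·m clockwise.
Wall normal N acts horizontally at the top; its moment arm is the height L sinθ = 4.2·sin51° = 3.264 m, counterclockwise.
For rotational equilibrium, N × 3.264 = 343.7, so N = 105.3 N.
ΣFx = 0 ⇒ f = N_wall = 105.3 N. ΣFy = 0 ⇒ N_floor = 260 N.
μ_min = f / N_floor = 105.3 / 260 = 0.405.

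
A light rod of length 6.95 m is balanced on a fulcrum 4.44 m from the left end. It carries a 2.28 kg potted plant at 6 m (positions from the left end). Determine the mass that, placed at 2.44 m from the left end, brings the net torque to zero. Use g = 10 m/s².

Take moments about the fulcrum (at 4.44 m from the left end).
Potted plant: 2.28 × 10 = 22.8 N down at 6 m → arm 1.56 m, τ = 22.8 × 1.56 = 35.57 N·m clockwise.
Net moment of known loads = 35.57 N·m clockwise.
An unknown mass m at 2.44 m has arm 2 m; its moment is m·g·2 counterclockwise.
For rotational equilibrium, m × 10 × 2 = 35.57, so m = 35.57 / (10 × 2) = 1.78 kg.

m ≈ 1.78 kg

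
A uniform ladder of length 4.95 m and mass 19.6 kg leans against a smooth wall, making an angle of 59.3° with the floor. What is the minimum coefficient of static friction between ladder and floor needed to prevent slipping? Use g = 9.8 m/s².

μ_min ≈ 0.297

Choose the foot of the ladder as the axis so the floor normal and friction both act there and drop out.
Ladder weight 19.6×9.8 = 192.1 N acts at 2.475 m along the ladder; its horizontal arm is 2.475·cos59.3° = 1.264 m → τ = 242.8 N·m clockwise.
Wall normal N acts horizontally at the top; its moment arm is the height L sinθ = 4.95·sin59.3° = 4.256 m, counterclockwise.
For rotational equilibrium, N × 4.256 = 242.8, so N = 57.05 N.
ΣFx = 0 ⇒ f = N_wall = 57.05 N. ΣFy = 0 ⇒ N_floor = 192.1 N.
μ_min = f / N_floor = 57.05 / 192.1 = 0.297.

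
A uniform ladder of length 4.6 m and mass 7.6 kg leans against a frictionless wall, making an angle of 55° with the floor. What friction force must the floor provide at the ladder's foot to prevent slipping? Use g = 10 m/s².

f ≈ 26.6 N

Sum moments about the foot of the ladder (the floor normal and friction both act there and drop out).
Ladder weight 7.6×10 = 76 N acts at 2.3 m along the ladder; its horizontal arm is 2.3·cos55° = 1.319 m → τ = 100.2 N·m clockwise.
Wall normal N acts horizontally at the top; its moment arm is the height L sinθ = 4.6·sin55° = 3.768 m, counterclockwise.
Balancing moments: N × 3.768 = 100.2, giving N = 26.6 N.
ΣFx = 0: friction at the foot balances the wall's push, so f = N_wall = 26.6 N.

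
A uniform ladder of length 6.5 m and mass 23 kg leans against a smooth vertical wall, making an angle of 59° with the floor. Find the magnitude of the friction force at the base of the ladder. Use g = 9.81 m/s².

Take moments about the foot of the ladder.
Ladder weight 23×9.81 = 225.6 N acts at 3.25 m along the ladder; its horizontal arm is 3.25·cos59° = 1.674 m → τ = 377.7 N·m clockwise.
Wall normal N acts horizontally at the top; its moment arm is the height L sinθ = 6.5·sin59° = 5.572 m, counterclockwise.
Balancing moments: N × 5.572 = 377.7, giving N = 67.8 N.
ΣFx = 0: friction at the foot balances the wall's push, so f = N_wall = 67.8 N.

f ≈ 67.8 N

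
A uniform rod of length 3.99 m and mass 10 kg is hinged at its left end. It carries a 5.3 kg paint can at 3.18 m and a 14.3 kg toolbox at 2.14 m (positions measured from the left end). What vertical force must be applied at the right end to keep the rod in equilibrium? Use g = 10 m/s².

Choose the left end as the axis so the unknown pivot reaction has zero arm there.
Beam weight: 10 × 10 = 100 N down at 1.995 m → arm 1.995 m, τ = 100 × 1.995 = 199.5 N·m clockwise.
Paint can: 5.3 × 10 = 53 N down at 3.18 m → arm 3.18 m, τ = 53 × 3.18 = 168.5 N·m clockwise.
Toolbox: 14.3 × 10 = 143 N down at 2.14 m → arm 2.14 m, τ = 143 × 2.14 = 306 N·m clockwise.
Net moment of the loads = 674 N·m clockwise.
The upward force F acts at the right end, arm 3.99 m, giving F × 3.99 counterclockwise.
Balancing moments: F × 3.99 = 674, giving F = 674 / 3.99 = 169 N.

F ≈ 169 N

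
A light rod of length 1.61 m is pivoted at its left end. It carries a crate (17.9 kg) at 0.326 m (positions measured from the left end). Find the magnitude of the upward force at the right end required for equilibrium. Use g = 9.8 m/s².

F ≈ 35.5 N

Taking torques about the left end:
Crate: 17.9 × 9.8 = 175.4 N down at 0.326 m → arm 0.326 m, τ = 175.4 × 0.326 = 57.18 N·m clockwise.
Net moment of the loads = 57.18 N·m clockwise.
The upward force F acts at the right end, arm 1.61 m, giving F × 1.61 counterclockwise.
Balancing moments: F × 1.61 = 57.18, giving F = 57.18 / 1.61 = 35.5 N.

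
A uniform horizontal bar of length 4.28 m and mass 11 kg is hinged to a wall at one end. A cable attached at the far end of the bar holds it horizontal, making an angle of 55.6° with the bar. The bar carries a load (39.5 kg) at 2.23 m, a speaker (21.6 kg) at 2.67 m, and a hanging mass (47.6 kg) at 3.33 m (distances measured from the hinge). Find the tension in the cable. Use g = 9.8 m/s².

T ≈ 910 N

Choose the hinge as the axis so the unknown hinge reaction has zero arm there.
Beam weight: 11 × 9.8 = 107.8 N down at 2.14 m → arm 2.14 m, τ = 107.8 × 2.14 = 230.7 N·m clockwise.
Load: 39.5 × 9.8 = 387.1 N down at 2.23 m → arm 2.23 m, τ = 387.1 × 2.23 = 863.2 N·m clockwise.
Speaker: 21.6 × 9.8 = 211.7 N down at 2.67 m → arm 2.67 m, τ = 211.7 × 2.67 = 565.2 N·m clockwise.
Hanging mass: 47.6 × 9.8 = 466.5 N down at 3.33 m → arm 3.33 m, τ = 466.5 × 3.33 = 1553 N·m clockwise.
Total clockwise load moment = 3212 N·m.
The cable tension T acts at 4.28 m; only its component perpendicular to the bar, T sinθ, produces torque. sin 55.6° = 0.8251.
Στ = 0 ⇒ T × 4.28 × 0.8251 = 3212 ⇒ T = 3212 / 3.531 = 910 N.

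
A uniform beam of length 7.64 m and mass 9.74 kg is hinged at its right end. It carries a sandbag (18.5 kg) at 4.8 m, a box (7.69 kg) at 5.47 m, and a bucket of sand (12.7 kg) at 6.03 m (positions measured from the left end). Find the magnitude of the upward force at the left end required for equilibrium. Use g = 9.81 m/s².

F ≈ 163 N

Taking torques about the right end:
Beam weight: 9.74 × 9.81 = 95.55 N down at 3.82 m → arm 3.82 m, τ = 95.55 × 3.82 = 365 N·m counterclockwise.
Sandbag: 18.5 × 9.81 = 181.5 N down at 4.8 m → arm 2.84 m, τ = 181.5 × 2.84 = 515.5 N·m counterclockwise.
Box: 7.69 × 9.81 = 75.44 N down at 5.47 m → arm 2.17 m, τ = 75.44 × 2.17 = 163.7 N·m counterclockwise.
Bucket of sand: 12.7 × 9.81 = 124.6 N down at 6.03 m → arm 1.61 m, τ = 124.6 × 1.61 = 200.6 N·m counterclockwise.
Net moment of the loads = 1245 N·m counterclockwise.
The upward force F acts at the left end, arm 7.64 m, giving F × 7.64 clockwise.
Balancing moments: F × 7.64 = 1245, giving F = 1245 / 7.64 = 163 N.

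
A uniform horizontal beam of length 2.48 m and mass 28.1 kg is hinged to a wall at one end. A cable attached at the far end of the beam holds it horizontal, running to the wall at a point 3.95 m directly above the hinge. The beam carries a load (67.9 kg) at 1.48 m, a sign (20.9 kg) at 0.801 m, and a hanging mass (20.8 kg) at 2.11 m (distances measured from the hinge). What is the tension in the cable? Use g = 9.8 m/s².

T ≈ 914 N

Taking torques about the hinge:
Beam weight: 28.1 × 9.8 = 275.4 N down at 1.24 m → arm 1.24 m, τ = 275.4 × 1.24 = 341.5 N·m clockwise.
Load: 67.9 × 9.8 = 665.4 N down at 1.48 m → arm 1.48 m, τ = 665.4 × 1.48 = 984.8 N·m clockwise.
Sign: 20.9 × 9.8 = 204.8 N down at 0.801 m → arm 0.801 m, τ = 204.8 × 0.801 = 164 N·m clockwise.
Hanging mass: 20.8 × 9.8 = 203.8 N down at 2.11 m → arm 2.11 m, τ = 203.8 × 2.11 = 430 N·m clockwise.
Total clockwise load moment = 1920 N·m.
The cable tension T acts at 2.48 m; only its component perpendicular to the beam, T sinθ, produces torque. sinθ = h/√(h²+d²) = 3.95/√(3.95²+2.48²) = 0.8469.
For rotational equilibrium, T × 2.48 × 0.8469 = 1920, so T = 1920 / 2.1 = 914 N.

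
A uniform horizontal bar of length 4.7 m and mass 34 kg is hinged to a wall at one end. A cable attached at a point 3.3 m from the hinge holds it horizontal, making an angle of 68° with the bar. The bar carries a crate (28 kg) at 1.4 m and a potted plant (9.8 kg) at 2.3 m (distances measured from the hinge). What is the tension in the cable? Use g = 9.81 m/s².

T ≈ 454 N

Choose the hinge as the axis so the unknown hinge reaction has zero arm there.
Beam weight: 34 × 9.81 = 333.5 N down at 2.35 m → arm 2.35 m, τ = 333.5 × 2.35 = 783.7 N·m clockwise.
Crate: 28 × 9.81 = 274.7 N down at 1.4 m → arm 1.4 m, τ = 274.7 × 1.4 = 384.6 N·m clockwise.
Potted plant: 9.8 × 9.81 = 96.14 N down at 2.3 m → arm 2.3 m, τ = 96.14 × 2.3 = 221.1 N·m clockwise.
Total clockwise load moment = 1389 N·m.
The cable tension T acts at 3.3 m; only its component perpendicular to the bar, T sinθ, produces torque. sin 68° = 0.9272.
Setting net torque to zero: T × 3.3 × 0.9272 = 1389 → T = 1389 / 3.06 = 454 N.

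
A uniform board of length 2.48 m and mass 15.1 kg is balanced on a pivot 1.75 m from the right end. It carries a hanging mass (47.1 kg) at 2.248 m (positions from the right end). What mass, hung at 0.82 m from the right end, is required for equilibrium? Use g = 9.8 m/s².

m ≈ 16.9 kg

Taking torques about the pivot (at 1.75 m from the right end):
Beam weight: 15.1 × 9.8 = 148 N down at 1.24 m → arm 0.51 m, τ = 148 × 0.51 = 75.48 N·m clockwise.
Hanging mass: 47.1 × 9.8 = 461.6 N down at 2.248 m → arm 0.498 m, τ = 461.6 × 0.498 = 229.9 N·m counterclockwise.
Net moment of known loads = 154.4 N·m counterclockwise.
An unknown mass m at 0.82 m has arm 0.93 m; its moment is m·g·0.93 clockwise.
Setting net torque to zero: m × 9.8 × 0.93 = 154.4 → m = 154.4 / (9.8 × 0.93) = 16.9 kg.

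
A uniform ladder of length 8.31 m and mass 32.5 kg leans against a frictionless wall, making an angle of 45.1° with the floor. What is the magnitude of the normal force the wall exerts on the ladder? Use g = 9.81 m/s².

N_wall ≈ 159 N

Choose the foot of the ladder as the axis so the floor normal and friction both act there and drop out.
Ladder weight 32.5×9.81 = 318.8 N acts at 4.155 m along the ladder; its horizontal arm is 4.155·cos45.1° = 2.933 m → τ = 935 N·m clockwise.
Wall normal N acts horizontally at the top; its moment arm is the height L sinθ = 8.31·sin45.1° = 5.886 m, counterclockwise.
For rotational equilibrium, N × 5.886 = 935, so N = 159 N.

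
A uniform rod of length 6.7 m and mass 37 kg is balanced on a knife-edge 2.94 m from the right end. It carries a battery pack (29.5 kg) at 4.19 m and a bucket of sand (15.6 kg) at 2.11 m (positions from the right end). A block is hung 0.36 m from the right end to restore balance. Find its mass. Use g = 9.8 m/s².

Sum moments about the knife-edge (at 2.94 m from the right end) (the support reaction has zero arm there).
Beam weight: 37 × 9.8 = 362.6 N down at 3.35 m → arm 0.41 m, τ = 362.6 × 0.41 = 148.7 N·m counterclockwise.
Battery pack: 29.5 × 9.8 = 289.1 N down at 4.19 m → arm 1.25 m, τ = 289.1 × 1.25 = 361.4 N·m counterclockwise.
Bucket of sand: 15.6 × 9.8 = 152.9 N down at 2.11 m → arm 0.83 m, τ = 152.9 × 0.83 = 126.9 N·m clockwise.
Net moment of known loads = 383.2 N·m counterclockwise.
An unknown mass m at 0.36 m has arm 2.58 m; its moment is m·g·2.58 clockwise.
Setting net torque to zero: m × 9.8 × 2.58 = 383.2 → m = 383.2 / (9.8 × 2.58) = 15.2 kg.

m ≈ 15.2 kg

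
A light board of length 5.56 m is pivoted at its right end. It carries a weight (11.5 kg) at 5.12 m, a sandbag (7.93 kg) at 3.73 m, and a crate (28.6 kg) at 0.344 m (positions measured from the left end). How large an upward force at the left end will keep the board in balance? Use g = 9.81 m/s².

Taking torques about the right end:
Weight: 11.5 × 9.81 = 112.8 N down at 5.12 m → arm 0.44 m, τ = 112.8 × 0.44 = 49.63 N·m counterclockwise.
Sandbag: 7.93 × 9.81 = 77.79 N down at 3.73 m → arm 1.83 m, τ = 77.79 × 1.83 = 142.4 N·m counterclockwise.
Crate: 28.6 × 9.81 = 280.6 N down at 0.344 m → arm 5.216 m, τ = 280.6 × 5.216 = 1464 N·m counterclockwise.
Net moment of the loads = 1656 N·m counterclockwise.
The upward force F acts at the left end, arm 5.56 m, giving F × 5.56 clockwise.
For rotational equilibrium, F × 5.56 = 1656, so F = 1656 / 5.56 = 298 N.

F ≈ 298 N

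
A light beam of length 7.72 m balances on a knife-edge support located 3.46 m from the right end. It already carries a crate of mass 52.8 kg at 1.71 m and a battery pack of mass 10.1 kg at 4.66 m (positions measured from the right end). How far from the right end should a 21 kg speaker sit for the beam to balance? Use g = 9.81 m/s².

About the knife-edge support (at 3.46 m from the right end):
Crate: 52.8 × 9.81 = 518 N down at 1.71 m → arm 1.75 m, τ = 518 × 1.75 = 906.5 N·m clockwise.
Battery pack: 10.1 × 9.81 = 99.08 N down at 4.66 m → arm 1.2 m, τ = 99.08 × 1.2 = 118.9 N·m counterclockwise.
Net moment of existing loads = 787.6 N·m clockwise.
The speaker weighs 21 × 9.81 = 206 N and must supply an equal counterclockwise moment, so its lever arm about the knife-edge support is 787.6 / 206 = 3.82 m.
That puts it at 3.46 + 3.82 = 7.28 m from the right end.

x ≈ 7.28 m from the right end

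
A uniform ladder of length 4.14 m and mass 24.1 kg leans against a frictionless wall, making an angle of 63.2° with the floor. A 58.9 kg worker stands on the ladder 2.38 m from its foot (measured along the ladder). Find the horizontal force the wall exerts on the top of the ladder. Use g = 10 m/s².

N_wall ≈ 232 N

Taking torques about the foot of the ladder:
Ladder weight 24.1×10 = 241 N acts at 2.07 m along the ladder; its horizontal arm is 2.07·cos63.2° = 0.9333 m → τ = 224.9 N·m clockwise.
Worker: 58.9×10 = 589 N at 2.38 m → arm 1.073 m → τ = 632 N·m clockwise.
Wall normal N acts horizontally at the top; its moment arm is the height L sinθ = 4.14·sin63.2° = 3.695 m, counterclockwise.
Balancing moments: N × 3.695 = 856.9, giving N = 232 N.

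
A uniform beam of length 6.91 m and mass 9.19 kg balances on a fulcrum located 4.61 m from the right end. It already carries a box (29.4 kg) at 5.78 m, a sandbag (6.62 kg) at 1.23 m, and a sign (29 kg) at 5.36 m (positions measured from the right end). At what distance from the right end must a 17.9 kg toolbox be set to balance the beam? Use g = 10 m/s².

Sum moments about the fulcrum (at 4.61 m from the right end) (the support reaction has zero arm there).
Beam weight: 9.19 × 10 = 91.9 N down at 3.455 m → arm 1.155 m, τ = 91.9 × 1.155 = 106.1 N·m clockwise.
Box: 29.4 × 10 = 294 N down at 5.78 m → arm 1.17 m, τ = 294 × 1.17 = 344 N·m counterclockwise.
Sandbag: 6.62 × 10 = 66.2 N down at 1.23 m → arm 3.38 m, τ = 66.2 × 3.38 = 223.8 N·m clockwise.
Sign: 29 × 10 = 290 N down at 5.36 m → arm 0.75 m, τ = 290 × 0.75 = 217.5 N·m counterclockwise.
Net moment of existing loads = 231.6 N·m counterclockwise.
The toolbox weighs 17.9 × 10 = 179 N and must supply an equal clockwise moment, so its lever arm about the fulcrum is 231.6 / 179 = 1.29 m.
That puts it at 4.61 − 1.29 = 3.32 m from the right end.

x ≈ 3.32 m from the right end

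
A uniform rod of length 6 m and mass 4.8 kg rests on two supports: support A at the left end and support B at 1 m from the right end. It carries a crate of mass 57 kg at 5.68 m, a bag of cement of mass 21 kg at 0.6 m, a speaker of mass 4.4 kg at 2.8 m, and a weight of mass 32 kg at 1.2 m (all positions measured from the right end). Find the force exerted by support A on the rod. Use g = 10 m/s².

R_A ≈ 565 N

Taking torques about support B:
Beam weight: 4.8 × 10 = 48 N down at 3 m → arm 2 m, τ = 48 × 2 = 96 N·m counterclockwise.
Crate: 57 × 10 = 570 N down at 5.68 m → arm 4.68 m, τ = 570 × 4.68 = 2668 N·m counterclockwise.
Bag of cement: 21 × 10 = 210 N down at 0.6 m → arm 0.4 m, τ = 210 × 0.4 = 84 N·m clockwise.
Speaker: 4.4 × 10 = 44 N down at 2.8 m → arm 1.8 m, τ = 44 × 1.8 = 79.2 N·m counterclockwise.
Weight: 32 × 10 = 320 N down at 1.2 m → arm 0.2 m, τ = 320 × 0.2 = 64 N·m counterclockwise.
Net load moment about support B = 2823 N·m counterclockwise.
Reaction R at support A is upward at 6 m, arm 5 m → moment R × 5 clockwise.
For rotational equilibrium, R × 5 = 2823, so R = 565 N.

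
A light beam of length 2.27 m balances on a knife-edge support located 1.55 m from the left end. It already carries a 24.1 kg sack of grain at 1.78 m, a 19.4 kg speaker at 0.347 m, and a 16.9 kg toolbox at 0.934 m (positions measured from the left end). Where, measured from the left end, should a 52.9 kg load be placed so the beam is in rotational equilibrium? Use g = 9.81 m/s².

x ≈ 2.08 m from the left end

Take moments about the knife-edge support (at 1.55 m from the left end).
Sack of grain: 24.1 × 9.81 = 236.4 N down at 1.78 m → arm 0.23 m, τ = 236.4 × 0.23 = 54.37 N·m clockwise.
Speaker: 19.4 × 9.81 = 190.3 N down at 0.347 m → arm 1.203 m, τ = 190.3 × 1.203 = 228.9 N·m counterclockwise.
Toolbox: 16.9 × 9.81 = 165.8 N down at 0.934 m → arm 0.616 m, τ = 165.8 × 0.616 = 102.1 N·m counterclockwise.
Net moment of existing loads = 276.6 N·m counterclockwise.
The load weighs 52.9 × 9.81 = 518.9 N and must supply an equal clockwise moment, so its lever arm about the knife-edge support is 276.6 / 518.9 = 0.533 m.
That puts it at 1.55 + 0.533 = 2.08 m from the left end.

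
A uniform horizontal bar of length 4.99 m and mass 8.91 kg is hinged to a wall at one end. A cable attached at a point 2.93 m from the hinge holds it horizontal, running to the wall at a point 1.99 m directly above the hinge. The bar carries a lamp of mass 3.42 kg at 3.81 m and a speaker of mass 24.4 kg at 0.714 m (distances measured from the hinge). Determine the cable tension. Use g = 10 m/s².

Taking torques about the hinge:
Beam weight: 8.91 × 10 = 89.1 N down at 2.495 m → arm 2.495 m, τ = 89.1 × 2.495 = 222.3 N·m clockwise.
Lamp: 3.42 × 10 = 34.2 N down at 3.81 m → arm 3.81 m, τ = 34.2 × 3.81 = 130.3 N·m clockwise.
Speaker: 24.4 × 10 = 244 N down at 0.714 m → arm 0.714 m, τ = 244 × 0.714 = 174.2 N·m clockwise.
Total clockwise load moment = 526.8 N·m.
The cable tension T acts at 2.93 m; only its component perpendicular to the bar, T sinθ, produces torque. sinθ = h/√(h²+d²) = 1.99/√(1.99²+2.93²) = 0.5618.
Στ = 0 ⇒ T × 2.93 × 0.5618 = 526.8 ⇒ T = 526.8 / 1.646 = 320 N.

T ≈ 320 N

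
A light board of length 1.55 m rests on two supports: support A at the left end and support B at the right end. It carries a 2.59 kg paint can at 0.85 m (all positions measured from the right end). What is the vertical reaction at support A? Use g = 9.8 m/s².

Sum moments about support B (its reaction then has zero moment arm).
Paint can: 2.59 × 9.8 = 25.38 N down at 0.85 m → arm 0.85 m, τ = 25.38 × 0.85 = 21.57 N·m counterclockwise.
Net load moment about support B = 21.57 N·m counterclockwise.
Reaction R at support A is upward at 1.55 m, arm 1.55 m → moment R × 1.55 clockwise.
Στ = 0 ⇒ R × 1.55 = 21.57 ⇒ R = 13.9 N.

R_A ≈ 13.9 N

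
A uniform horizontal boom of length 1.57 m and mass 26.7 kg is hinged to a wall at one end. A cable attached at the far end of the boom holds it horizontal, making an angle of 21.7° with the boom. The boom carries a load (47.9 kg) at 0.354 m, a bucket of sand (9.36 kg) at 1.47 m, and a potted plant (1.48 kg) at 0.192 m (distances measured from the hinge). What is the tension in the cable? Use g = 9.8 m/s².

About the hinge:
Beam weight: 26.7 × 9.8 = 261.7 N down at 0.785 m → arm 0.785 m, τ = 261.7 × 0.785 = 205.4 N·m clockwise.
Load: 47.9 × 9.8 = 469.4 N down at 0.354 m → arm 0.354 m, τ = 469.4 × 0.354 = 166.2 N·m clockwise.
Bucket of sand: 9.36 × 9.8 = 91.73 N down at 1.47 m → arm 1.47 m, τ = 91.73 × 1.47 = 134.8 N·m clockwise.
Potted plant: 1.48 × 9.8 = 14.5 N down at 0.192 m → arm 0.192 m, τ = 14.5 × 0.192 = 2.784 N·m clockwise.
Total clockwise load moment = 509.2 N·m.
The cable tension T acts at 1.57 m; only its component perpendicular to the boom, T sinθ, produces torque. sin 21.7° = 0.3697.
Balancing moments: T × 1.57 × 0.3697 = 509.2, giving T = 509.2 / 0.5804 = 877 N.

T ≈ 877 N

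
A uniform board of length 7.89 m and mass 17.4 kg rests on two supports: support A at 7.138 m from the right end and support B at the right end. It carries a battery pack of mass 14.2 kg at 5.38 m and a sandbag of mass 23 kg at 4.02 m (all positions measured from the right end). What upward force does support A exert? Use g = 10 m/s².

Sum moments about support B (its reaction then has zero moment arm).
Beam weight: 17.4 × 10 = 174 N down at 3.945 m → arm 3.945 m, τ = 174 × 3.945 = 686.4 N·m counterclockwise.
Battery pack: 14.2 × 10 = 142 N down at 5.38 m → arm 5.38 m, τ = 142 × 5.38 = 764 N·m counterclockwise.
Sandbag: 23 × 10 = 230 N down at 4.02 m → arm 4.02 m, τ = 230 × 4.02 = 924.6 N·m counterclockwise.
Net load moment about support B = 2375 N·m counterclockwise.
Reaction R at support A is upward at 7.138 m, arm 7.138 m → moment R × 7.138 clockwise.
Balancing moments: R × 7.138 = 2375, giving R = 333 N.

R_A ≈ 333 N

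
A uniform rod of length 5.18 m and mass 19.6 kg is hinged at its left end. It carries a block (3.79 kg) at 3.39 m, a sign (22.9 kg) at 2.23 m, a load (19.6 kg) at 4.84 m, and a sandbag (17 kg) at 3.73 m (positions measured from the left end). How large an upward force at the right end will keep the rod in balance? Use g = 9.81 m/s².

Taking torques about the left end:
Beam weight: 19.6 × 9.81 = 192.3 N down at 2.59 m → arm 2.59 m, τ = 192.3 × 2.59 = 498.1 N·m clockwise.
Block: 3.79 × 9.81 = 37.18 N down at 3.39 m → arm 3.39 m, τ = 37.18 × 3.39 = 126 N·m clockwise.
Sign: 22.9 × 9.81 = 224.6 N down at 2.23 m → arm 2.23 m, τ = 224.6 × 2.23 = 500.9 N·m clockwise.
Load: 19.6 × 9.81 = 192.3 N down at 4.84 m → arm 4.84 m, τ = 192.3 × 4.84 = 930.7 N·m clockwise.
Sandbag: 17 × 9.81 = 166.8 N down at 3.73 m → arm 3.73 m, τ = 166.8 × 3.73 = 622.2 N·m clockwise.
Net moment of the loads = 2678 N·m clockwise.
The upward force F acts at the right end, arm 5.18 m, giving F × 5.18 counterclockwise.
Στ = 0 ⇒ F × 5.18 = 2678 ⇒ F = 2678 / 5.18 = 517 N.

F ≈ 517 N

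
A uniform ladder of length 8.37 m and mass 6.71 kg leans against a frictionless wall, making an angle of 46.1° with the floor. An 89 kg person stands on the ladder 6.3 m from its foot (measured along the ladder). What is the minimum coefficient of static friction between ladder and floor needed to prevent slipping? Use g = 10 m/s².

Taking torques about the foot of the ladder:
Ladder weight 6.71×10 = 67.1 N acts at 4.185 m along the ladder; its horizontal arm is 4.185·cos46.1° = 2.902 m → τ = 194.7 N·m clockwise.
Person: 89×10 = 890 N at 6.3 m → arm 4.368 m → τ = 3888 N·m clockwise.
Wall normal N acts horizontally at the top; its moment arm is the height L sinθ = 8.37·sin46.1° = 6.031 m, counterclockwise.
For rotational equilibrium, N × 6.031 = 4083, so N = 677 N.
ΣFx = 0 ⇒ f = N_wall = 677 N. ΣFy = 0 ⇒ N_floor = 957.1 N.
μ_min = f / N_floor = 677 / 957.1 = 0.707.

μ_min ≈ 0.707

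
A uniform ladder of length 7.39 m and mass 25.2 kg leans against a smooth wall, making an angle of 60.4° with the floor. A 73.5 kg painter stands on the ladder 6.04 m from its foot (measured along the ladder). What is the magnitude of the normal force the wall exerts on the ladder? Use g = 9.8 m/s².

Take moments about the foot of the ladder.
Ladder weight 25.2×9.8 = 247 N acts at 3.695 m along the ladder; its horizontal arm is 3.695·cos60.4° = 1.825 m → τ = 450.8 N·m clockwise.
Painter: 73.5×9.8 = 720.3 N at 6.04 m → arm 2.983 m → τ = 2149 N·m clockwise.
Wall normal N acts horizontally at the top; its moment arm is the height L sinθ = 7.39·sin60.4° = 6.426 m, counterclockwise.
Balancing moments: N × 6.426 = 2600, giving N = 405 N.

N_wall ≈ 405 N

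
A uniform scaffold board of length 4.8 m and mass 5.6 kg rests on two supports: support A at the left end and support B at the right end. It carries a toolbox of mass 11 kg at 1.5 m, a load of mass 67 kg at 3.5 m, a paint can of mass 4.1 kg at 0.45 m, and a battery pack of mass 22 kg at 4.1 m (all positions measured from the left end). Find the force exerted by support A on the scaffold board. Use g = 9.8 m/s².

Taking torques about support B:
Beam weight: 5.6 × 9.8 = 54.88 N down at 2.4 m → arm 2.4 m, τ = 54.88 × 2.4 = 131.7 N·m counterclockwise.
Toolbox: 11 × 9.8 = 107.8 N down at 1.5 m → arm 3.3 m, τ = 107.8 × 3.3 = 355.7 N·m counterclockwise.
Load: 67 × 9.8 = 656.6 N down at 3.5 m → arm 1.3 m, τ = 656.6 × 1.3 = 853.6 N·m counterclockwise.
Paint can: 4.1 × 9.8 = 40.18 N down at 0.45 m → arm 4.35 m, τ = 40.18 × 4.35 = 174.8 N·m counterclockwise.
Battery pack: 22 × 9.8 = 215.6 N down at 4.1 m → arm 0.7 m, τ = 215.6 × 0.7 = 150.9 N·m counterclockwise.
Net load moment about support B = 1667 N·m counterclockwise.
Reaction R at support A is upward at 0 m, arm 4.8 m → moment R × 4.8 clockwise.
Setting net torque to zero: R × 4.8 = 1667 → R = 347 N.

R_A ≈ 347 N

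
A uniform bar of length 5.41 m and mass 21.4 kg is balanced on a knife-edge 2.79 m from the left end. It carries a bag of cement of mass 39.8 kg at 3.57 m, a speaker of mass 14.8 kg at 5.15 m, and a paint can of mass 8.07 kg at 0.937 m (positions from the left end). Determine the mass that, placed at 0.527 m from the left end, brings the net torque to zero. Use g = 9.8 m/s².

m ≈ 21.7 kg

Take moments about the knife-edge (at 2.79 m from the left end).
Beam weight: 21.4 × 9.8 = 209.7 N down at 2.705 m → arm 0.085 m, τ = 209.7 × 0.085 = 17.82 N·m counterclockwise.
Bag of cement: 39.8 × 9.8 = 390 N down at 3.57 m → arm 0.78 m, τ = 390 × 0.78 = 304.2 N·m clockwise.
Speaker: 14.8 × 9.8 = 145 N down at 5.15 m → arm 2.36 m, τ = 145 × 2.36 = 342.2 N·m clockwise.
Paint can: 8.07 × 9.8 = 79.09 N down at 0.937 m → arm 1.853 m, τ = 79.09 × 1.853 = 146.6 N·m counterclockwise.
Net moment of known loads = 482 N·m clockwise.
An unknown mass m at 0.527 m has arm 2.263 m; its moment is m·g·2.263 counterclockwise.
Balancing moments: m × 9.8 × 2.263 = 482, giving m = 482 / (9.8 × 2.263) = 21.7 kg.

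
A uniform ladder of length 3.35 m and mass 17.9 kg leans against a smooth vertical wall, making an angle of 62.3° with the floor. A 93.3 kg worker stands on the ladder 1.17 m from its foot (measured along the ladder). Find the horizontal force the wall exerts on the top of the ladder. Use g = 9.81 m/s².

N_wall ≈ 214 N

Take moments about the foot of the ladder.
Ladder weight 17.9×9.81 = 175.6 N acts at 1.675 m along the ladder; its horizontal arm is 1.675·cos62.3° = 0.7786 m → τ = 136.7 N·m clockwise.
Worker: 93.3×9.81 = 915.3 N at 1.17 m → arm 0.5439 m → τ = 497.8 N·m clockwise.
Wall normal N acts horizontally at the top; its moment arm is the height L sinθ = 3.35·sin62.3° = 2.966 m, counterclockwise.
For rotational equilibrium, N × 2.966 = 634.5, so N = 214 N.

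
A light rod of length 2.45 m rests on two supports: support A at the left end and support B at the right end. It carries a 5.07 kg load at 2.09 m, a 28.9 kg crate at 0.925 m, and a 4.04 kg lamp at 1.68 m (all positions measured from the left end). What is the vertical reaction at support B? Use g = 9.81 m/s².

Taking torques about support A:
Load: 5.07 × 9.81 = 49.74 N down at 2.09 m → arm 2.09 m, τ = 49.74 × 2.09 = 104 N·m clockwise.
Crate: 28.9 × 9.81 = 283.5 N down at 0.925 m → arm 0.925 m, τ = 283.5 × 0.925 = 262.2 N·m clockwise.
Lamp: 4.04 × 9.81 = 39.63 N down at 1.68 m → arm 1.68 m, τ = 39.63 × 1.68 = 66.58 N·m clockwise.
Net load moment about support A = 432.8 N·m clockwise.
Reaction R at support B is upward at 2.45 m, arm 2.45 m → moment R × 2.45 counterclockwise.
Balancing moments: R × 2.45 = 432.8, giving R = 177 N.

R_B ≈ 177 N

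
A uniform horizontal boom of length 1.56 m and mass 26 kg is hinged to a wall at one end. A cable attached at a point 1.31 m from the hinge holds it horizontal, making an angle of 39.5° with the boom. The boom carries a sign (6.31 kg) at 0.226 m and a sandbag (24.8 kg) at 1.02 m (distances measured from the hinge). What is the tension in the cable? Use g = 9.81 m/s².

T ≈ 553 N

Taking torques about the hinge:
Beam weight: 26 × 9.81 = 255.1 N down at 0.78 m → arm 0.78 m, τ = 255.1 × 0.78 = 199 N·m clockwise.
Sign: 6.31 × 9.81 = 61.9 N down at 0.226 m → arm 0.226 m, τ = 61.9 × 0.226 = 13.99 N·m clockwise.
Sandbag: 24.8 × 9.81 = 243.3 N down at 1.02 m → arm 1.02 m, τ = 243.3 × 1.02 = 248.2 N·m clockwise.
Total clockwise load moment = 461.2 N·m.
The cable tension T acts at 1.31 m; only its component perpendicular to the boom, T sinθ, produces torque. sin 39.5° = 0.6361.
Στ = 0 ⇒ T × 1.31 × 0.6361 = 461.2 ⇒ T = 461.2 / 0.8333 = 553 N.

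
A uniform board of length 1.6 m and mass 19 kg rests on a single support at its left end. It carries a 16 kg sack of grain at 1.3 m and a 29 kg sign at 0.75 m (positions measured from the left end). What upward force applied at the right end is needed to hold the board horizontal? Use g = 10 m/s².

F ≈ 361 N

Choose the left end as the axis so the unknown pivot reaction has zero arm there.
Beam weight: 19 × 10 = 190 N down at 0.8 m → arm 0.8 m, τ = 190 × 0.8 = 152 N·m clockwise.
Sack of grain: 16 × 10 = 160 N down at 1.3 m → arm 1.3 m, τ = 160 × 1.3 = 208 N·m clockwise.
Sign: 29 × 10 = 290 N down at 0.75 m → arm 0.75 m, τ = 290 × 0.75 = 217.5 N·m clockwise.
Net moment of the loads = 577.5 N·m clockwise.
The upward force F acts at the right end, arm 1.6 m, giving F × 1.6 counterclockwise.
Στ = 0 ⇒ F × 1.6 = 577.5 ⇒ F = 577.5 / 1.6 = 361 N.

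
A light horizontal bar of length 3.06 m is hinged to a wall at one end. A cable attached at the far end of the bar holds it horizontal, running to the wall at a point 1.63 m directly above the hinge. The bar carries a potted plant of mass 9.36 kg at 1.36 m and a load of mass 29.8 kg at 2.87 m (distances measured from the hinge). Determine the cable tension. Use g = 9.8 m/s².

Taking torques about the hinge:
Potted plant: 9.36 × 9.8 = 91.73 N down at 1.36 m → arm 1.36 m, τ = 91.73 × 1.36 = 124.8 N·m clockwise.
Load: 29.8 × 9.8 = 292 N down at 2.87 m → arm 2.87 m, τ = 292 × 2.87 = 838 N·m clockwise.
Total clockwise load moment = 962.8 N·m.
The cable tension T acts at 3.06 m; only its component perpendicular to the bar, T sinθ, produces torque. sinθ = h/√(h²+d²) = 1.63/√(1.63²+3.06²) = 0.4701.
Balancing moments: T × 3.06 × 0.4701 = 962.8, giving T = 962.8 / 1.439 = 669 N.

T ≈ 669 N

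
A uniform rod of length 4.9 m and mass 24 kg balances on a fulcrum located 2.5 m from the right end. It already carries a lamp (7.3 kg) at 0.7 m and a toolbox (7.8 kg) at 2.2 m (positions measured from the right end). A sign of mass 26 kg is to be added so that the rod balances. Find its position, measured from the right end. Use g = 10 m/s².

Choose the fulcrum (at 2.5 m from the right end) as the axis so the support reaction has zero arm there.
Beam weight: 24 × 10 = 240 N down at 2.45 m → arm 0.05 m, τ = 240 × 0.05 = 12 N·m clockwise.
Lamp: 7.3 × 10 = 73 N down at 0.7 m → arm 1.8 m, τ = 73 × 1.8 = 131.4 N·m clockwise.
Toolbox: 7.8 × 10 = 78 N down at 2.2 m → arm 0.3 m, τ = 78 × 0.3 = 23.4 N·m clockwise.
Net moment of existing loads = 166.8 N·m clockwise.
The sign weighs 26 × 10 = 260 N and must supply an equal counterclockwise moment, so its lever arm about the fulcrum is 166.8 / 260 = 0.642 m.
That puts it at 2.5 + 0.642 = 3.14 m from the right end.

x ≈ 3.14 m from the right end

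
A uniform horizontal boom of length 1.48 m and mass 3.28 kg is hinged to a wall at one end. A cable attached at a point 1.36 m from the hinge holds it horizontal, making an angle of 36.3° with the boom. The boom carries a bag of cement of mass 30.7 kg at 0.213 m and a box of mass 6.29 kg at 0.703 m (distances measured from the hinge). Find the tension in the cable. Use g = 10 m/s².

T ≈ 166 N

Taking torques about the hinge:
Beam weight: 3.28 × 10 = 32.8 N down at 0.74 m → arm 0.74 m, τ = 32.8 × 0.74 = 24.27 N·m clockwise.
Bag of cement: 30.7 × 10 = 307 N down at 0.213 m → arm 0.213 m, τ = 307 × 0.213 = 65.39 N·m clockwise.
Box: 6.29 × 10 = 62.9 N down at 0.703 m → arm 0.703 m, τ = 62.9 × 0.703 = 44.22 N·m clockwise.
Total clockwise load moment = 133.9 N·m.
The cable tension T acts at 1.36 m; only its component perpendicular to the boom, T sinθ, produces torque. sin 36.3° = 0.592.
Στ = 0 ⇒ T × 1.36 × 0.592 = 133.9 ⇒ T = 133.9 / 0.8051 = 166 N.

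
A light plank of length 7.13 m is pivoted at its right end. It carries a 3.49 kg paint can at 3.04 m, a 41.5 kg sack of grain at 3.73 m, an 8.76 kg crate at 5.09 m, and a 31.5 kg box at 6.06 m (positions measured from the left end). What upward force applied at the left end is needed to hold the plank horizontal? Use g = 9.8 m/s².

F ≈ 284 N

Taking torques about the right end:
Paint can: 3.49 × 9.8 = 34.2 N down at 3.04 m → arm 4.09 m, τ = 34.2 × 4.09 = 139.9 N·m counterclockwise.
Sack of grain: 41.5 × 9.8 = 406.7 N down at 3.73 m → arm 3.4 m, τ = 406.7 × 3.4 = 1383 N·m counterclockwise.
Crate: 8.76 × 9.8 = 85.85 N down at 5.09 m → arm 2.04 m, τ = 85.85 × 2.04 = 175.1 N·m counterclockwise.
Box: 31.5 × 9.8 = 308.7 N down at 6.06 m → arm 1.07 m, τ = 308.7 × 1.07 = 330.3 N·m counterclockwise.
Net moment of the loads = 2028 N·m counterclockwise.
The upward force F acts at the left end, arm 7.13 m, giving F × 7.13 clockwise.
For rotational equilibrium, F × 7.13 = 2028, so F = 2028 / 7.13 = 284 N.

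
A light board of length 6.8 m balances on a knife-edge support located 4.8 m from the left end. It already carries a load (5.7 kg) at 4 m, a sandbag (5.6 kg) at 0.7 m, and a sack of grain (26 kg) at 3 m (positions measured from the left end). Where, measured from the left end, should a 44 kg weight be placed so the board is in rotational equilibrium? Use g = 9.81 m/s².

Take moments about the knife-edge support (at 4.8 m from the left end).
Load: 5.7 × 9.81 = 55.92 N down at 4 m → arm 0.8 m, τ = 55.92 × 0.8 = 44.74 N·m counterclockwise.
Sandbag: 5.6 × 9.81 = 54.94 N down at 0.7 m → arm 4.1 m, τ = 54.94 × 4.1 = 225.3 N·m counterclockwise.
Sack of grain: 26 × 9.81 = 255.1 N down at 3 m → arm 1.8 m, τ = 255.1 × 1.8 = 459.2 N·m counterclockwise.
Net moment of existing loads = 729.2 N·m counterclockwise.
The weight weighs 44 × 9.81 = 431.6 N and must supply an equal clockwise moment, so its lever arm about the knife-edge support is 729.2 / 431.6 = 1.69 m.
That puts it at 4.8 + 1.69 = 6.49 m from the left end.

x ≈ 6.49 m from the left end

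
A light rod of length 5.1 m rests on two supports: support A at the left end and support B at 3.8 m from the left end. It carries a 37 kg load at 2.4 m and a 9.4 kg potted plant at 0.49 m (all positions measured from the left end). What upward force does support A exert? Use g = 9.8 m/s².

R_A ≈ 214 N

Taking torques about support B:
Load: 37 × 9.8 = 362.6 N down at 2.4 m → arm 1.4 m, τ = 362.6 × 1.4 = 507.6 N·m counterclockwise.
Potted plant: 9.4 × 9.8 = 92.12 N down at 0.49 m → arm 3.31 m, τ = 92.12 × 3.31 = 304.9 N·m counterclockwise.
Net load moment about support B = 812.5 N·m counterclockwise.
Reaction R at support A is upward at 0 m, arm 3.8 m → moment R × 3.8 clockwise.
Setting net torque to zero: R × 3.8 = 812.5 → R = 214 N.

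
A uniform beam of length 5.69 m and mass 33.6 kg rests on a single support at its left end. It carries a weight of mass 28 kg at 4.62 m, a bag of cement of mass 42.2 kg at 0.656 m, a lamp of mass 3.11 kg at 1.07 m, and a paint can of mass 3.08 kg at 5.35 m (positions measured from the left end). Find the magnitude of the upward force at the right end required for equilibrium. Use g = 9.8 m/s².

Sum moments about the left end (the unknown pivot reaction has zero arm there).
Beam weight: 33.6 × 9.8 = 329.3 N down at 2.845 m → arm 2.845 m, τ = 329.3 × 2.845 = 936.9 N·m clockwise.
Weight: 28 × 9.8 = 274.4 N down at 4.62 m → arm 4.62 m, τ = 274.4 × 4.62 = 1268 N·m clockwise.
Bag of cement: 42.2 × 9.8 = 413.6 N down at 0.656 m → arm 0.656 m, τ = 413.6 × 0.656 = 271.3 N·m clockwise.
Lamp: 3.11 × 9.8 = 30.48 N down at 1.07 m → arm 1.07 m, τ = 30.48 × 1.07 = 32.61 N·m clockwise.
Paint can: 3.08 × 9.8 = 30.18 N down at 5.35 m → arm 5.35 m, τ = 30.18 × 5.35 = 161.5 N·m clockwise.
Net moment of the loads = 2670 N·m clockwise.
The upward force F acts at the right end, arm 5.69 m, giving F × 5.69 counterclockwise.
Στ = 0 ⇒ F × 5.69 = 2670 ⇒ F = 2670 / 5.69 = 469 N.

F ≈ 469 N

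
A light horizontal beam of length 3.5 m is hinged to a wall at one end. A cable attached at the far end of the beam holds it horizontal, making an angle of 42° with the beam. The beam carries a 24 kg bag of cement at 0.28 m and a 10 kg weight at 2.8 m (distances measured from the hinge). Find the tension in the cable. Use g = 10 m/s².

Take moments about the hinge.
Bag of cement: 24 × 10 = 240 N down at 0.28 m → arm 0.28 m, τ = 240 × 0.28 = 67.2 N·m clockwise.
Weight: 10 × 10 = 100 N down at 2.8 m → arm 2.8 m, τ = 100 × 2.8 = 280 N·m clockwise.
Total clockwise load moment = 347.2 N·m.
The cable tension T acts at 3.5 m; only its component perpendicular to the beam, T sinθ, produces torque. sin 42° = 0.6691.
For rotational equilibrium, T × 3.5 × 0.6691 = 347.2, so T = 347.2 / 2.342 = 148 N.

T ≈ 148 N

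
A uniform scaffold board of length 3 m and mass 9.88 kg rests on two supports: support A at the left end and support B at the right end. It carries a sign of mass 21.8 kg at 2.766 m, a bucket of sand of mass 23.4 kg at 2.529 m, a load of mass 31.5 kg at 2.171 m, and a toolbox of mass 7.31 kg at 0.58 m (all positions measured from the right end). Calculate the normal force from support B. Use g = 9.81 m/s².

R_B ≈ 244 N

Taking torques about support A:
Beam weight: 9.88 × 9.81 = 96.92 N down at 1.5 m → arm 1.5 m, τ = 96.92 × 1.5 = 145.4 N·m clockwise.
Sign: 21.8 × 9.81 = 213.9 N down at 2.766 m → arm 0.234 m, τ = 213.9 × 0.234 = 50.05 N·m clockwise.
Bucket of sand: 23.4 × 9.81 = 229.6 N down at 2.529 m → arm 0.471 m, τ = 229.6 × 0.471 = 108.1 N·m clockwise.
Load: 31.5 × 9.81 = 309 N down at 2.171 m → arm 0.829 m, τ = 309 × 0.829 = 256.2 N·m clockwise.
Toolbox: 7.31 × 9.81 = 71.71 N down at 0.58 m → arm 2.42 m, τ = 71.71 × 2.42 = 173.5 N·m clockwise.
Net load moment about support A = 733.2 N·m clockwise.
Reaction R at support B is upward at 0 m, arm 3 m → moment R × 3 counterclockwise.
Στ = 0 ⇒ R × 3 = 733.2 ⇒ R = 244 N.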